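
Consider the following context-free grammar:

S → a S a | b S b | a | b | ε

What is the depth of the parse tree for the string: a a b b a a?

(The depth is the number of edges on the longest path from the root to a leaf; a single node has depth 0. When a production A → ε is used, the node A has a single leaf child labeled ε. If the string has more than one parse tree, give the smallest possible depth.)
The string has even length 6, so its (unique) parse tree peels off matching outer symbols: S → a S a, S → a S a, S → b S b, and finally S → ε for the empty middle.
The S nodes are at depths 0..3; the ε leaf under the innermost S is at depth 4 (terminal leaves are at depths 1..3).
Depth = 4.

Final answer: 4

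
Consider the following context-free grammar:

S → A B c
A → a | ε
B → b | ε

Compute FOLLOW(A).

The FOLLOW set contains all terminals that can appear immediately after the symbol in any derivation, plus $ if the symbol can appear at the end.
A occurs in S → A B c followed by B c. Add FIRST(B) minus ε = {b}; B is nullable (B → ε), so what follows B can also follow A: the terminal c. FOLLOW(A) = {b, c}.

Final answer: {b, c}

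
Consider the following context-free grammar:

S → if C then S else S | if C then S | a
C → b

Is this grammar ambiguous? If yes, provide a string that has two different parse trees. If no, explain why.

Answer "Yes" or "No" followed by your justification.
The 'dangling else' can attach to either if. Two leftmost derivations of  if b then if b then a else a:
  (1) S ⇒ if C then S else S ⇒ if b then S else S ⇒ if b then if C then S else S ⇒ if b then if b then S else S ⇒ if b then if b then a else S ⇒ if b then if b then a else a   (else belongs to the outer if)
  (2) S ⇒ if C then S ⇒ if b then S ⇒ if b then if C then S else S ⇒ if b then if b then S else S ⇒ if b then if b then a else S ⇒ if b then if b then a else a   (else belongs to the inner if)
Two distinct parse trees for the same string, so the grammar is ambiguous.

Final answer: Yes - the string 'if b then if b then a else a' has two distinct leftmost derivations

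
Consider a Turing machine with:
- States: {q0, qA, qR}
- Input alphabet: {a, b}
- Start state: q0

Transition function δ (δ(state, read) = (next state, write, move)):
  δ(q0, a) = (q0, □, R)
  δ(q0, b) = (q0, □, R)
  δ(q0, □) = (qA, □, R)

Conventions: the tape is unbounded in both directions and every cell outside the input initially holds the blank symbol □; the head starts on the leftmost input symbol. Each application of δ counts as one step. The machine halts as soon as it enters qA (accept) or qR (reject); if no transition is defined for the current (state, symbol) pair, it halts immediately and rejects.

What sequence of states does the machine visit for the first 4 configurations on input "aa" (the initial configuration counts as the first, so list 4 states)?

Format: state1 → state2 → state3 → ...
Step 0: [q0]aa (head at position 0)
Step 1: δ(q0, a) = (q0, □, R)  ⊢  □[q0]a (head at position 1)
Step 2: δ(q0, a) = (q0, □, R)  ⊢  □□[q0]□ (head at position 2)
Step 3: δ(q0, □) = (qA, □, R)  ⊢  □□□[qA]□ (head at position 3)
Reading off the states of these 4 configurations: q0 → q0 → q0 → qA

Final answer: q0 → q0 → q0 → qA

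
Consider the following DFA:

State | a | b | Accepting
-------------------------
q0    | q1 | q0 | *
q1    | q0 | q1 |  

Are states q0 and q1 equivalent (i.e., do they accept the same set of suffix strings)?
Try the suffix ε (the empty string).
From q0: q0 — accepting.
From q1: q1 — not accepting.
The two states disagree on this suffix, so they are not equivalent.

Final answer: No. Distinguishing string: ε (the empty string) - accepted from q0 but not from q1.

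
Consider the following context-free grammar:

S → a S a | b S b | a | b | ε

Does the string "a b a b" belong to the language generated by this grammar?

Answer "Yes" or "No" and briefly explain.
Every production places the same symbol at both ends (or yields a single symbol / ε), so every derived string is a palindrome. a b a b reversed is b a b a ≠ a b a b, so it is not a palindrome and cannot be derived (already the first step fails: the string starts with a but ends with b, so neither S → a S a nor S → b S b fits).

Final answer: No - no valid derivation exists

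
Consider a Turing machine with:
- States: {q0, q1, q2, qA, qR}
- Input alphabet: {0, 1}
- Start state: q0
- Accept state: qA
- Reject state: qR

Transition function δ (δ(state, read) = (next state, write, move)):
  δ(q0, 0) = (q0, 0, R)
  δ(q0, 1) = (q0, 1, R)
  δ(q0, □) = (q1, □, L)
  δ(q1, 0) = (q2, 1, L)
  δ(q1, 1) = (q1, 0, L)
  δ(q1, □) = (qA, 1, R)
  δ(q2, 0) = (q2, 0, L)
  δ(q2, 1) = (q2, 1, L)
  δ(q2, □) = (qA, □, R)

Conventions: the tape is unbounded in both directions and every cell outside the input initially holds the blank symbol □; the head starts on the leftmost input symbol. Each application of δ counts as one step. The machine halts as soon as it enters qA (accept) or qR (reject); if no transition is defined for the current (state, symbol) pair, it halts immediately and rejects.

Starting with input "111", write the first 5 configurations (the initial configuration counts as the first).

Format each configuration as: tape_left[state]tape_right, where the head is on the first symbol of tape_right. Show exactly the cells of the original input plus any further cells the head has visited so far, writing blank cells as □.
Step 0: [q0]111 (head at position 0)
Step 1: δ(q0, 1) = (q0, 1, R)  ⊢  1[q0]11 (head at position 1)
Step 2: δ(q0, 1) = (q0, 1, R)  ⊢  11[q0]1 (head at position 2)
Step 3: δ(q0, 1) = (q0, 1, R)  ⊢  111[q0]□ (head at position 3)
Step 4: δ(q0, □) = (q1, □, L)  ⊢  11[q1]1□ (head at position 2)

Final answer: [q0]111 ⊢ 1[q0]11 ⊢ 11[q0]1 ⊢ 111[q0]□ ⊢ 11[q1]1□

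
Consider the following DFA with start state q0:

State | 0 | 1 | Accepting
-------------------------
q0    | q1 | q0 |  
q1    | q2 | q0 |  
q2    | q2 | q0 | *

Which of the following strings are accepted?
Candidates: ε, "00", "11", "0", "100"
ε: q0; q0 is not accepting → rejected
"00": q0 → q1 → q2; q2 is accepting → accepted
"11": q0 → q0 → q0; q0 is not accepting → rejected
"0": q0 → q1; q1 is not accepting → rejected
"100": q0 → q0 → q1 → q2; q2 is accepting → accepted

Final answer: "00", "100"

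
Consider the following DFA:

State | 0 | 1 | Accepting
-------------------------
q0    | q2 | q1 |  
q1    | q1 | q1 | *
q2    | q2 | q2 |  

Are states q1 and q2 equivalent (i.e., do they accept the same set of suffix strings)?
Try the suffix ε (the empty string).
From q1: q1 — accepting.
From q2: q2 — not accepting.
The two states disagree on this suffix, so they are not equivalent.

Final answer: No. Distinguishing string: ε (the empty string) - accepted from q1 but not from q2.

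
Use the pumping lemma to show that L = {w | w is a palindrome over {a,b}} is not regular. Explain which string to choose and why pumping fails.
Language: L = {w | w is a palindrome over {a,b}} (strings that read the same forwards and backwards)
Step 1: Assume for contradiction that L is regular, with pumping length p.
Step 2: Choose s = a^p b a^p. Then s ∈ L (it reads the same forwards and backwards) and |s| ≥ p.
Step 3: Consider any decomposition s = xyz with |xy| ≤ p and |y| > 0. Since |xy| ≤ p and the first p symbols of s are all a's, y = a^k for some k with 1 ≤ k ≤ p.
Step 4: Pumping up (i = 2): xy²z = a^(p+k) b a^p. Its reverse is a^p b a^(p+k) ≠ a^(p+k) b a^p (the single b is no longer in the middle), so xy²z is not a palindrome and xy²z ∉ L.
This contradicts the pumping lemma, so L is not regular.

Final answer: Choose s = a^p b a^p. Since |xy| ≤ p, y = a^k with k ≥ 1. Then xy²z = a^(p+k) b a^p is not a palindrome, so ∉ L.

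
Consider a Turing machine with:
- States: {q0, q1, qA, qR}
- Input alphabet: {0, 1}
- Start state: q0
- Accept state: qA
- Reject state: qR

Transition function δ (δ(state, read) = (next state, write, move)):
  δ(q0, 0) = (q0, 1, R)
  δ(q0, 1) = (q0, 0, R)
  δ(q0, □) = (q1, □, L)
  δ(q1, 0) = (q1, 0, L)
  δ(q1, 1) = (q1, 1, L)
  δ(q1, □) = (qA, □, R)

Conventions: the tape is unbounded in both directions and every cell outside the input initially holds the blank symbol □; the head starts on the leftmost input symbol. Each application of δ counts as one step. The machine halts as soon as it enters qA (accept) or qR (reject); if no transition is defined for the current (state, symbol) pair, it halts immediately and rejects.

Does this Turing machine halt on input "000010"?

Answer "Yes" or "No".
Step 0: [q0]000010 (head at position 0)
Step 1: δ(q0, 0) = (q0, 1, R)  ⊢  1[q0]00010 (head at position 1)
Step 2: δ(q0, 0) = (q0, 1, R)  ⊢  11[q0]0010 (head at position 2)
Step 3: δ(q0, 0) = (q0, 1, R)  ⊢  111[q0]010 (head at position 3)
Step 4: δ(q0, 0) = (q0, 1, R)  ⊢  1111[q0]10 (head at position 4)
Step 5: δ(q0, 1) = (q0, 0, R)  ⊢  11110[q0]0 (head at position 5)
Step 6: δ(q0, 0) = (q0, 1, R)  ⊢  111101[q0]□ (head at position 6)
Step 7: δ(q0, □) = (q1, □, L)  ⊢  11110[q1]1□ (head at position 5)
Step 8: δ(q1, 1) = (q1, 1, L)  ⊢  1111[q1]01□ (head at position 4)
Step 9: δ(q1, 0) = (q1, 0, L)  ⊢  111[q1]101□ (head at position 3)
Step 10: δ(q1, 1) = (q1, 1, L)  ⊢  11[q1]1101□ (head at position 2)
Step 11: δ(q1, 1) = (q1, 1, L)  ⊢  1[q1]11101□ (head at position 1)
Step 12: δ(q1, 1) = (q1, 1, L)  ⊢  [q1]111101□ (head at position 0)
Step 13: δ(q1, 1) = (q1, 1, L)  ⊢  [q1]□111101□ (head at position -1)
Step 14: δ(q1, □) = (qA, □, R)  ⊢  □[qA]111101□ (head at position 0)
The machine is in qA, so it halts and accepts.
It halts after 14 steps.

Final answer: Yes - halts after 14 steps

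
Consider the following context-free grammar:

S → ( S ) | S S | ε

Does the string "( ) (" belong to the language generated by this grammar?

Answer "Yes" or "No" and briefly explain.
Each production adds parentheses only in matched pairs (S → ( S )) or none at all, so every derived string has equally many '(' and ')'. The string ( ) ( has two '(' and one ')', so it cannot be derived.

Final answer: No - no valid derivation exists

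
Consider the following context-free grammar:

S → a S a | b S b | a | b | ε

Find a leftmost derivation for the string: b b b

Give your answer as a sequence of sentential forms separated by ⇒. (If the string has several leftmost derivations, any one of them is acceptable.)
Start with S.
Step 1: the leftmost non-terminal is S; apply S → b S b:  b S b
Step 2: the leftmost non-terminal is S; apply S → b:  b b b

Final answer: S ⇒ b S b ⇒ b b b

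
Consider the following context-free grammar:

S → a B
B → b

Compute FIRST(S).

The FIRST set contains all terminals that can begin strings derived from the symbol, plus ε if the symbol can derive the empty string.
S has the single production S → a B, whose right-hand side begins with the terminal a. So FIRST(S) = {a}.

Final answer: {a}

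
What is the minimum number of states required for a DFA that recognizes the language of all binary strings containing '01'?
Language: binary strings containing '01'
Lower bound (Myhill–Nerode): the prefixes ε, 0, 01 are pairwise distinguishable:
  ε vs 01: suffix ε distinguishes them (ε is rejected, 01 is accepted)
  0 vs 01: suffix ε distinguishes them (0 is rejected, 01 is accepted)
  ε vs 0: suffix 1 distinguishes them (ε·1 = 1 is rejected, 0·1 = 01 is accepted)
So any DFA needs at least 3 states.
Upper bound: a DFA with 3 states exists (one state per class above: 'no progress', 'last symbol 0', and 'seen 01' (accepting sink)).
Minimum states: 3

Final answer: 3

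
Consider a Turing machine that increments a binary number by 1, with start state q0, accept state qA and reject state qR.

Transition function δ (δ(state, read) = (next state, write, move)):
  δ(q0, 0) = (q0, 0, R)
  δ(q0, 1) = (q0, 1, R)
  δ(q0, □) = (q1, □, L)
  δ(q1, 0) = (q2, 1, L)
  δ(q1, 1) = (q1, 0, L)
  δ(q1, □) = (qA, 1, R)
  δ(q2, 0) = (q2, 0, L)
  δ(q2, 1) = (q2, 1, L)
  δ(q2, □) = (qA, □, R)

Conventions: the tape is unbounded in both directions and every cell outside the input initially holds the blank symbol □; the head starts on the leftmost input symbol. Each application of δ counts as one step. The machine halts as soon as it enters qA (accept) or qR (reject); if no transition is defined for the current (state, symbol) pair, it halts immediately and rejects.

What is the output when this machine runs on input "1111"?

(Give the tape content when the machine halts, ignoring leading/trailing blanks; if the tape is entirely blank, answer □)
Step 0: [q0]1111 (head at position 0)
Step 1: δ(q0, 1) = (q0, 1, R)  ⊢  1[q0]111 (head at position 1)
Step 2: δ(q0, 1) = (q0, 1, R)  ⊢  11[q0]11 (head at position 2)
Step 3: δ(q0, 1) = (q0, 1, R)  ⊢  111[q0]1 (head at position 3)
Step 4: δ(q0, 1) = (q0, 1, R)  ⊢  1111[q0]□ (head at position 4)
Step 5: δ(q0, □) = (q1, □, L)  ⊢  111[q1]1□ (head at position 3)
Step 6: δ(q1, 1) = (q1, 0, L)  ⊢  11[q1]10□ (head at position 2)
Step 7: δ(q1, 1) = (q1, 0, L)  ⊢  1[q1]100□ (head at position 1)
Step 8: δ(q1, 1) = (q1, 0, L)  ⊢  [q1]1000□ (head at position 0)
Step 9: δ(q1, 1) = (q1, 0, L)  ⊢  [q1]□0000□ (head at position -1)
Step 10: δ(q1, □) = (qA, 1, R)  ⊢  1[qA]0000□ (head at position 0)
The machine is in qA, so it halts and accepts.
Tape content when halted (ignoring surrounding blanks): 10000

Final answer: Output: 10000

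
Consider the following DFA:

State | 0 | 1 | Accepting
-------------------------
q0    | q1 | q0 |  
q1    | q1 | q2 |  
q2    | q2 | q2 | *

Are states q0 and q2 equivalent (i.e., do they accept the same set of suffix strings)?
Try the suffix ε (the empty string).
From q0: q0 — not accepting.
From q2: q2 — accepting.
The two states disagree on this suffix, so they are not equivalent.

Final answer: No. Distinguishing string: ε (the empty string) - accepted from q2 but not from q0.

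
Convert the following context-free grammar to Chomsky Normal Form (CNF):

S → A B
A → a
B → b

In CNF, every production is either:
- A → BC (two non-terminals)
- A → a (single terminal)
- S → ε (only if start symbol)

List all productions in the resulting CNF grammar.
The grammar has no ε-productions or unit productions to eliminate.
S → A B is already in CNF (two non-terminals) – keep it.
A → a is already in CNF (single terminal) – keep it.
B → b is already in CNF (single terminal) – keep it.
Resulting CNF grammar (3 productions): A → a; B → b; S → A B

Final answer: A → a; B → b; S → A B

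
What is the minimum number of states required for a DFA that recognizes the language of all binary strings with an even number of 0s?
Language: binary strings with an even number of 0s
Lower bound (Myhill–Nerode): the prefixes ε, 0 are pairwise distinguishable:
  ε vs 0: suffix ε distinguishes them (ε has zero 0s (accepted), 0 has one 0 (rejected))
So any DFA needs at least 2 states.
Upper bound: a DFA with 2 states exists (one state per class above).
Minimum states: 2

Final answer: 2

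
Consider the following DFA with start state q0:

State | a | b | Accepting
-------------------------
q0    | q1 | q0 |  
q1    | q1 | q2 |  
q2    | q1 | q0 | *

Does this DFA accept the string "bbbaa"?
Start in q0.
Read 'b': q0 → q0
Read 'b': q0 → q0
Read 'b': q0 → q0
Read 'a': q0 → q1
Read 'a': q1 → q1
Final state q1 is not accepting, so the string is rejected.

Final answer: No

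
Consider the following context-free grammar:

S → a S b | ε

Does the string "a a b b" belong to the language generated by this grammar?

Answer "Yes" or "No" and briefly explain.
A derivation exists: S ⇒ a S b ⇒ a a S b b ⇒ a a b b (using S → a S b twice, then S → ε).

Final answer: Yes - a valid derivation exists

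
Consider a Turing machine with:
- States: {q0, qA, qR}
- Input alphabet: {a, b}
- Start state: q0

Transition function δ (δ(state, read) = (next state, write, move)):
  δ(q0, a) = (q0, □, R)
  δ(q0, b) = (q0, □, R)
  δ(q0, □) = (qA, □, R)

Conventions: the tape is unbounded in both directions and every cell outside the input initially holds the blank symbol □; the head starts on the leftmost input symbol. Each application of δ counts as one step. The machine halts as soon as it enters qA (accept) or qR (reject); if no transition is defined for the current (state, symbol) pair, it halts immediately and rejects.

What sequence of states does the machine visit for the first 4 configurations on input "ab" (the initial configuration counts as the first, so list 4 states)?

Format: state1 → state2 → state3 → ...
Step 0: [q0]ab (head at position 0)
Step 1: δ(q0, a) = (q0, □, R)  ⊢  □[q0]b (head at position 1)
Step 2: δ(q0, b) = (q0, □, R)  ⊢  □□[q0]□ (head at position 2)
Step 3: δ(q0, □) = (qA, □, R)  ⊢  □□□[qA]□ (head at position 3)
Reading off the states of these 4 configurations: q0 → q0 → q0 → qA

Final answer: q0 → q0 → q0 → qA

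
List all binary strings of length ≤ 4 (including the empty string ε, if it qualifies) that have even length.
Checking every binary string of length 0 to 4:
  Length 0: accepted: ε | rejected: (none)
  Length 1: accepted: (none) | rejected: 0, 1
  Length 2: accepted: 00, 01, 10, 11 | rejected: (none)
  Length 3: accepted: (none) | rejected: 000, 001, 010, 011, 100, 101, 110, 111
  Length 4: accepted: 0000, 0001, 0010, 0011, 0100, 0101, 0110, 0111, 1000, 1001, 1010, 1011, 1100, 1101, 1110, 1111 | rejected: (none)
Total: 21 string(s).

Final answer: ε, 00, 01, 10, 11, 0000, 0001, 0010, 0011, 0100, 0101, 0110, 0111, 1000, 1001, 1010, 1011, 1100, 1101, 1110, 1111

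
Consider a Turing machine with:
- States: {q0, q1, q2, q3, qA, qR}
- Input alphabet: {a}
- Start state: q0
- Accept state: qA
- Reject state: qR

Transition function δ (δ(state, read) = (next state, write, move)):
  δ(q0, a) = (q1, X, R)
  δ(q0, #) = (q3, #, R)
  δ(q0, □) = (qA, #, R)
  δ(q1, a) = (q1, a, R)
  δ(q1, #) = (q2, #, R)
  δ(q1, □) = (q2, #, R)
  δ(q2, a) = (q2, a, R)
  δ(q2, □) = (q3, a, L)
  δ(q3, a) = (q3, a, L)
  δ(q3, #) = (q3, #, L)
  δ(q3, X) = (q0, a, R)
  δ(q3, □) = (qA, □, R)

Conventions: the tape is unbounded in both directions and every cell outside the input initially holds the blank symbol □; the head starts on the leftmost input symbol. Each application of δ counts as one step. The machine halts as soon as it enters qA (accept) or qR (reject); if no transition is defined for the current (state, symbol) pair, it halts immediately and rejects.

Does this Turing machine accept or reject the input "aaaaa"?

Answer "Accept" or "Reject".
Trace (configuration after each step, as tape_left[state]tape_right with head position):
Step 0: [q0]aaaaa (head at position 0)
Step 1: X[q1]aaaa (head 1)
Step 2: Xa[q1]aaa (head 2)
Step 3: Xaa[q1]aa (head 3)
Step 4: Xaaa[q1]a (head 4)
Step 5: Xaaaa[q1]□ (head 5)
Step 6: Xaaaa#[q2]□ (head 6)
Step 7: Xaaaa[q3]#a (head 5)
Step 8: Xaaa[q3]a#a (head 4)
Step 9: Xaa[q3]aa#a (head 3)
Step 10: Xa[q3]aaa#a (head 2)
Step 11: X[q3]aaaa#a (head 1)
Step 12: [q3]Xaaaa#a (head 0)
Step 13: a[q0]aaaa#a (head 1)
Step 14: aX[q1]aaa#a (head 2)
Step 15: aXa[q1]aa#a (head 3)
Step 16: aXaa[q1]a#a (head 4)
Step 17: aXaaa[q1]#a (head 5)
Step 18: aXaaa#[q2]a (head 6)
Step 19: aXaaa#a[q2]□ (head 7)
Step 20: aXaaa#[q3]aa (head 6)
Step 21: aXaaa[q3]#aa (head 5)
Step 22: aXaa[q3]a#aa (head 4)
Step 23: aXa[q3]aa#aa (head 3)
Step 24: aX[q3]aaa#aa (head 2)
Step 25: a[q3]Xaaa#aa (head 1)
Step 26: aa[q0]aaa#aa (head 2)
Step 27: aaX[q1]aa#aa (head 3)
Step 28: aaXa[q1]a#aa (head 4)
Step 29: aaXaa[q1]#aa (head 5)
Step 30: aaXaa#[q2]aa (head 6)
Step 31: aaXaa#a[q2]a (head 7)
Step 32: aaXaa#aa[q2]□ (head 8)
Step 33: aaXaa#a[q3]aa (head 7)
Step 34: aaXaa#[q3]aaa (head 6)
Step 35: aaXaa[q3]#aaa (head 5)
Step 36: aaXa[q3]a#aaa (head 4)
Step 37: aaX[q3]aa#aaa (head 3)
Step 38: aa[q3]Xaa#aaa (head 2)
Step 39: aaa[q0]aa#aaa (head 3)
Step 40: aaaX[q1]a#aaa (head 4)
Step 41: aaaXa[q1]#aaa (head 5)
Step 42: aaaXa#[q2]aaa (head 6)
Step 43: aaaXa#a[q2]aa (head 7)
Step 44: aaaXa#aa[q2]a (head 8)
Step 45: aaaXa#aaa[q2]□ (head 9)
Step 46: aaaXa#aa[q3]aa (head 8)
Step 47: aaaXa#a[q3]aaa (head 7)
Step 48: aaaXa#[q3]aaaa (head 6)
Step 49: aaaXa[q3]#aaaa (head 5)
Step 50: aaaX[q3]a#aaaa (head 4)
Step 51: aaa[q3]Xa#aaaa (head 3)
Step 52: aaaa[q0]a#aaaa (head 4)
Step 53: aaaaX[q1]#aaaa (head 5)
Step 54: aaaaX#[q2]aaaa (head 6)
Step 55: aaaaX#a[q2]aaa (head 7)
Step 56: aaaaX#aa[q2]aa (head 8)
Step 57: aaaaX#aaa[q2]a (head 9)
Step 58: aaaaX#aaaa[q2]□ (head 10)
Step 59: aaaaX#aaa[q3]aa (head 9)
Step 60: aaaaX#aa[q3]aaa (head 8)
Step 61: aaaaX#a[q3]aaaa (head 7)
Step 62: aaaaX#[q3]aaaaa (head 6)
Step 63: aaaaX[q3]#aaaaa (head 5)
Step 64: aaaa[q3]X#aaaaa (head 4)
Step 65: aaaaa[q0]#aaaaa (head 5)
Step 66: aaaaa#[q3]aaaaa (head 6)
Step 67: aaaaa[q3]#aaaaa (head 5)
Step 68: aaaa[q3]a#aaaaa (head 4)
Step 69: aaa[q3]aa#aaaaa (head 3)
Step 70: aa[q3]aaa#aaaaa (head 2)
Step 71: a[q3]aaaa#aaaaa (head 1)
Step 72: [q3]aaaaa#aaaaa (head 0)
Step 73: [q3]□aaaaa#aaaaa (head -1)
Step 74: □[qA]aaaaa#aaaaa (head 0)
The machine is in qA, so it halts and accepts.

Final answer: Accept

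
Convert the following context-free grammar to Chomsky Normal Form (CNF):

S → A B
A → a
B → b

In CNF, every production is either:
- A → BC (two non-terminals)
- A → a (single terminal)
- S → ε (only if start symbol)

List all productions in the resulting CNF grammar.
The grammar has no ε-productions or unit productions to eliminate.
S → A B is already in CNF (two non-terminals) – keep it.
A → a is already in CNF (single terminal) – keep it.
B → b is already in CNF (single terminal) – keep it.
Resulting CNF grammar (3 productions): A → a; B → b; S → A B

Final answer: A → a; B → b; S → A B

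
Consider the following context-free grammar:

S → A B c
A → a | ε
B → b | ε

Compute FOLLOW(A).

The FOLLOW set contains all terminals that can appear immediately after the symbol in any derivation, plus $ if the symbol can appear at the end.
A occurs in S → A B c followed by B c. Add FIRST(B) minus ε = {b}; B is nullable (B → ε), so what follows B can also follow A: the terminal c. FOLLOW(A) = {b, c}.

Final answer: {b, c}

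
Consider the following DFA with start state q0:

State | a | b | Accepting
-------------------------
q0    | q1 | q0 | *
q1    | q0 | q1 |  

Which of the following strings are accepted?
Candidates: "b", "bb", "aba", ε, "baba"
"b": q0 → q0; q0 is accepting → accepted
"bb": q0 → q0 → q0; q0 is accepting → accepted
"aba": q0 → q1 → q1 → q0; q0 is accepting → accepted
ε: q0; q0 is accepting → accepted
"baba": q0 → q0 → q1 → q1 → q0; q0 is accepting → accepted

Final answer: "b", "bb", "aba", ε, "baba"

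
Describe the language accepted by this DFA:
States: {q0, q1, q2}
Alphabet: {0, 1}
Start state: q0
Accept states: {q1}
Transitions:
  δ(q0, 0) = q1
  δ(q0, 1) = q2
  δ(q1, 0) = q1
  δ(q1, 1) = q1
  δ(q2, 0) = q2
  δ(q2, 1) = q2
Analyzing the DFA structure:
Start state: q0
Accept states: {q1}
Interpreting what each state remembers (checking against the transitions):
  q0: nothing has been read yet
  q1: the first symbol was 0
  q2: the first symbol was 1 (trap state)
  δ(q0, 0): in q0 (nothing has been read yet), after reading 0 we have: the first symbol was 0 → q1
  δ(q0, 1): in q0 (nothing has been read yet), after reading 1 we have: the first symbol was 1 (trap state) → q2
  δ(q1, 0): in q1 (the first symbol was 0), after reading 0 we have: the first symbol was 0 → q1
  δ(q1, 1): in q1 (the first symbol was 0), after reading 1 we have: the first symbol was 0 → q1
  δ(q2, 0): in q2 (the first symbol was 1 (trap state)), after reading 0 we have: the first symbol was 1 (trap state) → q2
  δ(q2, 1): in q2 (the first symbol was 1 (trap state)), after reading 1 we have: the first symbol was 1 (trap state) → q2
A string is accepted iff it ends in {q1}, i.e. the first symbol was 0.
Language: All binary strings starting with 0

Final answer: All binary strings starting with 0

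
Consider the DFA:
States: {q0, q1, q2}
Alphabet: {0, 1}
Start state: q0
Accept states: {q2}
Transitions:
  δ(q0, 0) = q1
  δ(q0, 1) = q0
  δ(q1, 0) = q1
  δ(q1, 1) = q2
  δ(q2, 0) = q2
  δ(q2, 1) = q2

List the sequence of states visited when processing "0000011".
Starting at q0
Read '0': q0 -> q1
Read '0': q1 -> q1
Read '0': q1 -> q1
Read '0': q1 -> q1
Read '0': q1 -> q1
Read '1': q1 -> q2
Read '1': q2 -> q2

Final answer: q0 -> q1 -> q1 -> q1 -> q1 -> q1 -> q2 -> q2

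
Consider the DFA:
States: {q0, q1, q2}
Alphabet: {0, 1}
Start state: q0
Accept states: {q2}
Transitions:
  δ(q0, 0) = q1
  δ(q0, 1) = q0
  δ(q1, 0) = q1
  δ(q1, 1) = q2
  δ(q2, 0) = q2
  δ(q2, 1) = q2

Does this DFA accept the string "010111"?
Processing string "010111":
  q0 --0--> q1
  q1 --1--> q2
  q2 --0--> q2
  q2 --1--> q2
  q2 --1--> q2
  q2 --1--> q2
Final state: q2
Accept states: {q2}
q2 is an accept state, so the string is accepted.

Final answer: Yes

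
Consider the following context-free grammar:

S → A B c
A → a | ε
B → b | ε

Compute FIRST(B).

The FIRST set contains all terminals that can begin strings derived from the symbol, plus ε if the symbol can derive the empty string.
B → b contributes b; B → ε makes B nullable, contributing ε. FIRST(B) = {b, ε}.

Final answer: {b, ε}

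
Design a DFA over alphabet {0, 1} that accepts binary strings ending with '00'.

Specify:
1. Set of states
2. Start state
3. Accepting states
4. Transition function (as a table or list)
One valid DFA (any DFA recognizing the same language is acceptable):
States: {q0, q1, q2}
Start: q0
Accepting: {q2}
Transitions (accepting states marked with *):
State | 0 | 1 | Accepting
-------------------------
q0    | q1 | q0 |  
q1    | q2 | q0 |  
q2    | q2 | q0 | *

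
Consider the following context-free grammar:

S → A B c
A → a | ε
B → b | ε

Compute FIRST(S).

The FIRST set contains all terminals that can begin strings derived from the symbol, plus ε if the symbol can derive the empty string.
FIRST(A) = {a, ε} (A → a | ε) and FIRST(B) = {b, ε} (B → b | ε).
For S → A B c: add FIRST(A) minus ε = {a}; A is nullable, so also add FIRST(B) minus ε = {b}; B is nullable too, so also add FIRST(c) = {c}. The terminal c is never erased, so S is not nullable and ε is not included.
FIRST(S) = {a, b, c}.

Final answer: {a, b, c}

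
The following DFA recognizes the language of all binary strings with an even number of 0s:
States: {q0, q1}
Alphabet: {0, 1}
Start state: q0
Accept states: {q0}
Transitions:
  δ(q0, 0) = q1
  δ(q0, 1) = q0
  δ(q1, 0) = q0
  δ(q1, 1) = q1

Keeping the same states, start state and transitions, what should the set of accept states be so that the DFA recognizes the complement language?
The DFA is complete (every state has a transition on every symbol), so the complement
is recognized by the same DFA with accepting and non-accepting states swapped.
Original accept states: {q0}
Complement accept states = All states - Original accept states
= {q0, q1} - {q0}
= {q1}
Complement language: strings with an ODD number of 0s

Final answer: {q1}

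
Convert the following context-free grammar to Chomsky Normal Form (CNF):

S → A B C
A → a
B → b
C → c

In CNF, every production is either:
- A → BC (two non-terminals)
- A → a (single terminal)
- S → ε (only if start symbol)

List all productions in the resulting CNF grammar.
The grammar has no ε-productions or unit productions to eliminate.
A → a is already in CNF (single terminal) – keep it.
B → b is already in CNF (single terminal) – keep it.
C → c is already in CNF (single terminal) – keep it.
S → A B C has 3 symbols on the right: break it into binary productions S → A X0, X0 → B C.
Resulting CNF grammar (5 productions): A → a; B → b; C → c; S → A X0; X0 → B C

Final answer: A → a; B → b; C → c; S → A X0; X0 → B C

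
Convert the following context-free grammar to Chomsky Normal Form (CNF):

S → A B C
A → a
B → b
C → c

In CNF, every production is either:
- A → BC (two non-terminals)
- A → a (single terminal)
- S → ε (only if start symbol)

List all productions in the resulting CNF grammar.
The grammar has no ε-productions or unit productions to eliminate.
A → a is already in CNF (single terminal) – keep it.
B → b is already in CNF (single terminal) – keep it.
C → c is already in CNF (single terminal) – keep it.
S → A B C has 3 symbols on the right: break it into binary productions S → A X0, X0 → B C.
Resulting CNF grammar (5 productions): A → a; B → b; C → c; S → A X0; X0 → B C

Final answer: A → a; B → b; C → c; S → A X0; X0 → B C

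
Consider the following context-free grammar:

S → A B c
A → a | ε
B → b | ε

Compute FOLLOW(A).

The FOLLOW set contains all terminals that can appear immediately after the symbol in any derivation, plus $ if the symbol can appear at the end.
A occurs in S → A B c followed by B c. Add FIRST(B) minus ε = {b}; B is nullable (B → ε), so what follows B can also follow A: the terminal c. FOLLOW(A) = {b, c}.

Final answer: {b, c}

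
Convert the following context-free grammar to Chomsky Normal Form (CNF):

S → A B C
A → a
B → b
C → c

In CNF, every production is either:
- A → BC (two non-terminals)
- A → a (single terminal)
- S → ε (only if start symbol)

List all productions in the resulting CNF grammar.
The grammar has no ε-productions or unit productions to eliminate.
A → a is already in CNF (single terminal) – keep it.
B → b is already in CNF (single terminal) – keep it.
C → c is already in CNF (single terminal) – keep it.
S → A B C has 3 symbols on the right: break it into binary productions S → A X0, X0 → B C.
Resulting CNF grammar (5 productions): A → a; B → b; C → c; S → A X0; X0 → B C

Final answer: A → a; B → b; C → c; S → A X0; X0 → B C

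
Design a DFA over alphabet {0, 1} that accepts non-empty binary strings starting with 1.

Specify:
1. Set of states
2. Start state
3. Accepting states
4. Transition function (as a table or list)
One valid DFA (any DFA recognizing the same language is acceptable):
States: {q0, q1, q2}
Start: q0
Accepting: {q1}
Transitions (accepting states marked with *):
State | 0 | 1 | Accepting
-------------------------
q0    | q2 | q1 |  
q1    | q1 | q1 | *
q2    | q2 | q2 |  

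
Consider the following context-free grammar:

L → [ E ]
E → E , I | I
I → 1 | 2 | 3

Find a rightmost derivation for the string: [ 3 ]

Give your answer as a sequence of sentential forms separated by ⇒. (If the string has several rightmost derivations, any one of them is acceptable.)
Start with L.
Step 1: the rightmost non-terminal is L; apply L → [ E ]:  [ E ]
Step 2: the rightmost non-terminal is E; apply E → I:  [ I ]
Step 3: the rightmost non-terminal is I; apply I → 3:  [ 3 ]

Final answer: L ⇒ [ E ] ⇒ [ I ] ⇒ [ 3 ]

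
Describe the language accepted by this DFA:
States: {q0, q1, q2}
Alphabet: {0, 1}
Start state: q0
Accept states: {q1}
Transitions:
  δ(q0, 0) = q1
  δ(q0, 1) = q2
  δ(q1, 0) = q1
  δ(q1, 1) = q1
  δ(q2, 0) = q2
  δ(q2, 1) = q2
Analyzing the DFA structure:
Start state: q0
Accept states: {q1}
Interpreting what each state remembers (checking against the transitions):
  q0: nothing has been read yet
  q1: the first symbol was 0
  q2: the first symbol was 1 (trap state)
  δ(q0, 0): in q0 (nothing has been read yet), after reading 0 we have: the first symbol was 0 → q1
  δ(q0, 1): in q0 (nothing has been read yet), after reading 1 we have: the first symbol was 1 (trap state) → q2
  δ(q1, 0): in q1 (the first symbol was 0), after reading 0 we have: the first symbol was 0 → q1
  δ(q1, 1): in q1 (the first symbol was 0), after reading 1 we have: the first symbol was 0 → q1
  δ(q2, 0): in q2 (the first symbol was 1 (trap state)), after reading 0 we have: the first symbol was 1 (trap state) → q2
  δ(q2, 1): in q2 (the first symbol was 1 (trap state)), after reading 1 we have: the first symbol was 1 (trap state) → q2
A string is accepted iff it ends in {q1}, i.e. the first symbol was 0.
Language: All binary strings starting with 0

Final answer: All binary strings starting with 0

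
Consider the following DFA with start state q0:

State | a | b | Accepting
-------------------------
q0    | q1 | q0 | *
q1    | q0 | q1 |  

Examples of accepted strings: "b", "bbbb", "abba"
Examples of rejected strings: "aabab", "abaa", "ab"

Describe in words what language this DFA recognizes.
strings over {a,b} with an even number of a's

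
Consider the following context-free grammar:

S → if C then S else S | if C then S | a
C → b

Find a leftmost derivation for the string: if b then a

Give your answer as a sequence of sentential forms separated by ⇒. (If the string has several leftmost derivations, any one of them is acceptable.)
Start with S.
Step 1: the leftmost non-terminal is S; apply S → if C then S:  if C then S
Step 2: the leftmost non-terminal is C; apply C → b:  if b then S
Step 3: the leftmost non-terminal is S; apply S → a:  if b then a

Final answer: S ⇒ if C then S ⇒ if b then S ⇒ if b then a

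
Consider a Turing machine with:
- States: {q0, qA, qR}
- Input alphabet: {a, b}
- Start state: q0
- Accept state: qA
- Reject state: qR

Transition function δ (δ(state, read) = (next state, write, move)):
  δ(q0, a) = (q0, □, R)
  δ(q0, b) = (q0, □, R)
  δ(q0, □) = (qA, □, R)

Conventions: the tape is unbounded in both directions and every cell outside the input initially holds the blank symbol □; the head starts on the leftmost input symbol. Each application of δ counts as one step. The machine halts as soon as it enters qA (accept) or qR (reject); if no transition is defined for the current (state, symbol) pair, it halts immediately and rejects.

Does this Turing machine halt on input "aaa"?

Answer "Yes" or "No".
Step 0: [q0]aaa (head at position 0)
Step 1: δ(q0, a) = (q0, □, R)  ⊢  □[q0]aa (head at position 1)
Step 2: δ(q0, a) = (q0, □, R)  ⊢  □□[q0]a (head at position 2)
Step 3: δ(q0, a) = (q0, □, R)  ⊢  □□□[q0]□ (head at position 3)
Step 4: δ(q0, □) = (qA, □, R)  ⊢  □□□□[qA]□ (head at position 4)
The machine is in qA, so it halts and accepts.
It halts after 4 steps.

Final answer: Yes - halts after 4 steps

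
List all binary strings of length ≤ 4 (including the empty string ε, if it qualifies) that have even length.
Checking every binary string of length 0 to 4:
  Length 0: accepted: ε | rejected: (none)
  Length 1: accepted: (none) | rejected: 0, 1
  Length 2: accepted: 00, 01, 10, 11 | rejected: (none)
  Length 3: accepted: (none) | rejected: 000, 001, 010, 011, 100, 101, 110, 111
  Length 4: accepted: 0000, 0001, 0010, 0011, 0100, 0101, 0110, 0111, 1000, 1001, 1010, 1011, 1100, 1101, 1110, 1111 | rejected: (none)
Total: 21 string(s).

Final answer: ε, 00, 01, 10, 11, 0000, 0001, 0010, 0011, 0100, 0101, 0110, 0111, 1000, 1001, 1010, 1011, 1100, 1101, 1110, 1111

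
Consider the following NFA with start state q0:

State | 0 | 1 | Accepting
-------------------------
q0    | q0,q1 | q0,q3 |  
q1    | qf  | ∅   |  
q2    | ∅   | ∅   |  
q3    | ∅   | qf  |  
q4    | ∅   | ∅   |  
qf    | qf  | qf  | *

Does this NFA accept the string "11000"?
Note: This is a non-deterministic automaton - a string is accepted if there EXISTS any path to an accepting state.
Track the set of states the NFA could be in: start {q0}
Read '1': {q0} → {q0, q3}
Read '1': {q0, q3} → {q0, q3, qf}
Read '0': {q0, q3, qf} → {q0, q1, qf}
Read '0': {q0, q1, qf} → {q0, q1, qf}
Read '0': {q0, q1, qf} → {q0, q1, qf}
Final set {q0, q1, qf} contains accepting state(s) {qf} → accepted.

Final answer: Yes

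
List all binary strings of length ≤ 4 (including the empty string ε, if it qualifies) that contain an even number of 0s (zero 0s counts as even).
Checking every binary string of length 0 to 4:
  Length 0: accepted: ε | rejected: (none)
  Length 1: accepted: 1 | rejected: 0
  Length 2: accepted: 00, 11 | rejected: 01, 10
  Length 3: accepted: 001, 010, 100, 111 | rejected: 000, 011, 101, 110
  Length 4: accepted: 0000, 0011, 0101, 0110, 1001, 1010, 1100, 1111 | rejected: 0001, 0010, 0100, 0111, 1000, 1011, 1101, 1110
Total: 16 string(s).

Final answer: ε, 1, 00, 11, 001, 010, 100, 111, 0000, 0011, 0101, 0110, 1001, 1010, 1100, 1111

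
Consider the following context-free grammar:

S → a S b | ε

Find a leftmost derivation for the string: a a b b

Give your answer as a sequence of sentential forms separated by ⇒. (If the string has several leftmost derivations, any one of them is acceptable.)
Start with S.
Step 1: the leftmost non-terminal is S; apply S → a S b:  a S b
Step 2: the leftmost non-terminal is S; apply S → a S b:  a a S b b
Step 3: the leftmost non-terminal is S; apply S → ε:  a a b b

Final answer: S ⇒ a S b ⇒ a a S b b ⇒ a a b b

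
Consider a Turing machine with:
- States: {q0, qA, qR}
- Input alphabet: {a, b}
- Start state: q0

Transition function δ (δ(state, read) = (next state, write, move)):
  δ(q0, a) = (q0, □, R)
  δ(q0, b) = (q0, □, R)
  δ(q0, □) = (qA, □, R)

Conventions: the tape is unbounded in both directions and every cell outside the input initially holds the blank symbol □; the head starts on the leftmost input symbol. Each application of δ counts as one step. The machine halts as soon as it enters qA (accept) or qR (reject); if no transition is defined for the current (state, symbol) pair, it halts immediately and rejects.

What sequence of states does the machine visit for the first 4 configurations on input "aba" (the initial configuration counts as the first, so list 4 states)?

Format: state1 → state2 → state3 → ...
Step 0: [q0]aba (head at position 0)
Step 1: δ(q0, a) = (q0, □, R)  ⊢  □[q0]ba (head at position 1)
Step 2: δ(q0, b) = (q0, □, R)  ⊢  □□[q0]a (head at position 2)
Step 3: δ(q0, a) = (q0, □, R)  ⊢  □□□[q0]□ (head at position 3)
Reading off the states of these 4 configurations: q0 → q0 → q0 → q0

Final answer: q0 → q0 → q0 → q0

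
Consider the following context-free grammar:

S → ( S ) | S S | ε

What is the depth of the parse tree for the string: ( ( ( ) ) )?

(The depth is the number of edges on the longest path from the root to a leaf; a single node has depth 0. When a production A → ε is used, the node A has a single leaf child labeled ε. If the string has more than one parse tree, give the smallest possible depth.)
The string is 3 nested pairs. The shallowest parse tree applies S → ( S ) 3 times (one node per nested pair, each a child of the previous) and then S → ε in the middle.
S nodes at depths 0..3, ε leaf at depth 4; parentheses leaves are at depths 1..3.
(Using S → S S with an S → ε child anywhere only adds levels, so it cannot give a shallower tree.)
Depth = 4.

Final answer: 4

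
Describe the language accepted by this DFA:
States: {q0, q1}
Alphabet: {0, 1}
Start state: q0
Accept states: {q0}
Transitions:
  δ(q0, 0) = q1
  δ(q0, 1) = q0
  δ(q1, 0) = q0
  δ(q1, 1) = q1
Analyzing the DFA structure:
Start state: q0
Accept states: {q0}
Interpreting what each state remembers (checking against the transitions):
  q0: an even number of 0s has been read so far
  q1: an odd number of 0s has been read so far
  δ(q0, 0): in q0 (an even number of 0s has been read so far), after reading 0 we have: an odd number of 0s has been read so far → q1
  δ(q0, 1): in q0 (an even number of 0s has been read so far), after reading 1 we have: an even number of 0s has been read so far → q0
  δ(q1, 0): in q1 (an odd number of 0s has been read so far), after reading 0 we have: an even number of 0s has been read so far → q0
  δ(q1, 1): in q1 (an odd number of 0s has been read so far), after reading 1 we have: an odd number of 0s has been read so far → q1
A string is accepted iff it ends in {q0}, i.e. an even number of 0s has been read so far.
Language: All binary strings with an even number of 0s

Final answer: All binary strings with an even number of 0s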